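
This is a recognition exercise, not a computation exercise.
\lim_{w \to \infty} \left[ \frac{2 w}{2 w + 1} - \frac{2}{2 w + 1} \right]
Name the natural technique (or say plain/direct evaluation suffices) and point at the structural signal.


Diagnosis: dominant-term comparison — at large w only the top-degree terms survive; compare the leading terms and the limit falls out. l'Hôpital's at-infinity variant applies to the expression viewed as a single quotient; the leading-term comparison is the direct route.


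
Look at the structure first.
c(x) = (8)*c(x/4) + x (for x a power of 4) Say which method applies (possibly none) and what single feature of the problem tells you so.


Verdict: the master substitution — the recursive call is at index x/4 rather than a shift, a divide-and-conquer shape — substituting x = 4^m linearizes it.


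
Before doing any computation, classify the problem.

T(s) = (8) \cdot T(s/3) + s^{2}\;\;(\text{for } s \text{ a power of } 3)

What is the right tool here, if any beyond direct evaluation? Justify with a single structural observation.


Diagnosis: the master substitution — the argument contracts 3-fold per step: reindex s exponentially and solve the linear recurrence in the new index.


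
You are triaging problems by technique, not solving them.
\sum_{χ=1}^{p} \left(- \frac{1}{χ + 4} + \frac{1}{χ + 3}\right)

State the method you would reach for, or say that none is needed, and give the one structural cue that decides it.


Best approach: telescoping — spot the paired structure — each term adds \frac{1}{χ + 3} and subtracts its successor value, which the next term restores: the definition of a telescoping chain.


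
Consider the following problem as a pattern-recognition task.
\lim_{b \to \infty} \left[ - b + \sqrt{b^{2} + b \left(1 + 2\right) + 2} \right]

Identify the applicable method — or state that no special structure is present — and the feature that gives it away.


Technique: conjugate multiplication — turning the difference into a conjugate-rationalized ratio makes the limit readable.


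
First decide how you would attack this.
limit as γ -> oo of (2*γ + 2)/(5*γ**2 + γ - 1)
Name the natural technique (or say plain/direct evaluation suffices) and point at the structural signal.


Diagnosis: dominant-term comparison — divide through by the highest power of γ; every lower-order term dies and the dominant terms decide the limit. Differentiating the expression as a single quotient would eventually settle it as well; matching dominant growth settles it immediately.


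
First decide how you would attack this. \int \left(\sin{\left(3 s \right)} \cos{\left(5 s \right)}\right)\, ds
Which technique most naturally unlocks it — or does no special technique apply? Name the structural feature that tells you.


Verdict: a trigonometric identity — two sinusoids at different rates multiply in \sin{\left(3 s \right)} \cos{\left(5 s \right)}; the product-to-sum identity uncouples them.


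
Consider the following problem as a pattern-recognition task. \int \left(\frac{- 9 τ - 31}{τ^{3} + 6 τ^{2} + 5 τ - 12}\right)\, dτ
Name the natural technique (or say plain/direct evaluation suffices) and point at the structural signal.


Method: partial fractions — the denominator τ^{3} + 6 τ^{2} + 5 τ - 12 factors, so the quotient decomposes into elementary partial fractions term by term.


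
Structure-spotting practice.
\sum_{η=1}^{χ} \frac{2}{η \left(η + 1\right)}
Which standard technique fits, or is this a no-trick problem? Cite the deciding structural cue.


Method: telescoping — \frac{2}{η \left(η + 1\right)} hides a difference of shifted reciprocals — decompose it and the middle of the sum vanishes.


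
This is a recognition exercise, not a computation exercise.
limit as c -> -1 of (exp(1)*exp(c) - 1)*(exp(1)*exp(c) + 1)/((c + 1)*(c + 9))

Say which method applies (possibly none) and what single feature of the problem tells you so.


Technique: l'Hôpital's rule (0/0) — both numerator and denominator vanish at -1: the genuine 0/0 indeterminate that l'Hôpital exists for. Expanding numerator and denominator to first order gives the same value — the rule automates exactly that.


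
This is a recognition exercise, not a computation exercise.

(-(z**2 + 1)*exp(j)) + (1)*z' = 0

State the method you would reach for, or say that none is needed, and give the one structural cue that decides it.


Verdict: separation of variables — the slope splits multiplicatively: exp(j) carrying all j-dependence times z**2 + 1 carrying all z-dependence — separate and integrate.


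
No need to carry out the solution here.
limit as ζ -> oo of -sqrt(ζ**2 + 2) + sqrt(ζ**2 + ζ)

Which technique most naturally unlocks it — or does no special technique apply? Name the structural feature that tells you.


Technique: conjugate multiplication — divergence minus divergence hides a finite answer — expose it by pairing sqrt(ζ**2 + ζ) - sqrt(ζ**2 + 2) with its conjugate.


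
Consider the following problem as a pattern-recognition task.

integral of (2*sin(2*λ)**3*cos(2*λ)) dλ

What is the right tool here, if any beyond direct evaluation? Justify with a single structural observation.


Best approach: u-substitution — viewed as a product, the integrand is a composition evaluated at sin(2*λ) times (a constant multiple of) that inner expression's derivative, so u = sin(2*λ) makes it elementary.


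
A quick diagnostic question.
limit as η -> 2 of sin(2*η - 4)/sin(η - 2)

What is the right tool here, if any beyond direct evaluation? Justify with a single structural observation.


Best approach: l'Hôpital's rule (0/0) — plug in 2: top and bottom both hit zero, so differentiate each and retry. Known elementary limits would finish this too — the rule just bypasses the case analysis.


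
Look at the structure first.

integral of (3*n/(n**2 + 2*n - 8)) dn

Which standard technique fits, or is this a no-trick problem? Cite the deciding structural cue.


Technique: partial fractions — a proper rational integrand over the factorable n**2 + 2*n - 8: partial fractions reduce it to elementary pieces.


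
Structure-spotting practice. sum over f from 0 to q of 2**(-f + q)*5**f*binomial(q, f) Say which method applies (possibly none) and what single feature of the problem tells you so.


Verdict: the binomial theorem — terms weighting binomial(q, f) against matched powers of 5 and 2 reassemble into (5 + 2)^q by the binomial theorem.


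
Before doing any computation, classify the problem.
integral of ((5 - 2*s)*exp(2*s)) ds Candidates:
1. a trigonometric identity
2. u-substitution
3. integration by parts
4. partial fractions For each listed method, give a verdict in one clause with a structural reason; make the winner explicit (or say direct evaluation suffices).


Best approach: integration by parts — a polynomial 5 - 2*s against the kernel exp(2*s) is the signature bounded-ladder case for integration by parts.
- a trigonometric identity — there is no trigonometric structure at all — the integrand carries no sine or cosine to rewrite.
- u-substitution: no subexpression of the integrand serves as a whole-integral substitution inner — individual terms may offer their own, but none carries its derivative as a factor of the full integrand; a working change of variable would have to be constructed from outside the expression.
- integration by parts: applies; the problem has the shape this method handles.
- partial fractions — there is no rational-function structure to decompose.


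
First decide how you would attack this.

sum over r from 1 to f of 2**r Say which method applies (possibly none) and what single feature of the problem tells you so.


Verdict: the geometric series formula — the ratio of consecutive terms is the constant 2, independent of the index — a geometric sum.


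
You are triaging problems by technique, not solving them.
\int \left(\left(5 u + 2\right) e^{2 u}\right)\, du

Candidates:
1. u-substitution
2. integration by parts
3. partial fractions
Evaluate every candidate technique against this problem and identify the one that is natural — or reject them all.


Diagnosis: integration by parts — the integrand splits as 5 u + 2 times e^{2 u} — repeatedly differentiating the polynomial part kills it, which is the parts ladder.
- u-substitution: no subexpression of the integrand serves as a whole-integral substitution inner — individual terms may offer their own, but none carries its derivative as a factor of the full integrand; a working change of variable would have to be constructed from outside the expression.
- integration by parts: yes — fits the structure here.
- partial fractions — there is no rational-function structure to decompose.


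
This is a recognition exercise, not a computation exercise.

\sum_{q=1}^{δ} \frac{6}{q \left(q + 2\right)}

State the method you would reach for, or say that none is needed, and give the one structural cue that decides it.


Verdict: telescoping — integer-spaced poles in \frac{6}{q \left(q + 2\right)} are the telescoping signature in disguise.


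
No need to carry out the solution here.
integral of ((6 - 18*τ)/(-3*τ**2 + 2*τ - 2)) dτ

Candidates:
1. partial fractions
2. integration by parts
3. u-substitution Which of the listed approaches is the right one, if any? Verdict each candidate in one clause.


Verdict: u-substitution — viewed as a product, the integrand is a composition evaluated at -3*τ**2 + 2*τ - 2 times (a constant multiple of) that inner expression's derivative, so u = -3*τ**2 + 2*τ - 2 makes it elementary.
- partial fractions — the denominator is irreducible over the rationals — no rational-coefficient split into simpler fractions exists.
- integration by parts: the integrand does not split as a nonconstant polynomial times an exp, sine, cosine of a linear argument, or logarithm — no polynomial-kernel parts product to differentiate one side of.
- u-substitution — applicable, and directly so.


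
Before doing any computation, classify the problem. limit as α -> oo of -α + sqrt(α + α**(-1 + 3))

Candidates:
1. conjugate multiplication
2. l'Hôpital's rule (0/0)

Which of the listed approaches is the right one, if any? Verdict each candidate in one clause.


Diagnosis: conjugate multiplication — an infinity-minus-infinity difference with a surviving radical — multiply by the conjugate to cancel the divergence.
- conjugate multiplication: yes — fits the structure here.
- l'Hôpital's rule (0/0) — no quotient structure at all: the clash is ∞ minus ∞, which rationalizing converts into a tractable ratio.


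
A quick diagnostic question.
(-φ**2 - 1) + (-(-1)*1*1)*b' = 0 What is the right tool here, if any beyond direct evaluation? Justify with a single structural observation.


Method: no special technique — solved for the derivative, no b appears — this is antidifferentiation in φ wearing ODE clothing.


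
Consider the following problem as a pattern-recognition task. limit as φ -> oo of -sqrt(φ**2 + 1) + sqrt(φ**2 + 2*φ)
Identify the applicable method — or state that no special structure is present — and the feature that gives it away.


Diagnosis: conjugate multiplication — sqrt(φ**2 + 2*φ) and sqrt(φ**2 + 1) both blow up, but their difference is tame once the conjugate rationalizes it.


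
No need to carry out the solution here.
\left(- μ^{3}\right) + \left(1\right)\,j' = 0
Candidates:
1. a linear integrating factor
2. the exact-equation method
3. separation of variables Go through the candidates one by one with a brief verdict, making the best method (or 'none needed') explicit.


Method: no special technique — solved for the derivative, no j appears — this is antidifferentiation in μ wearing ODE clothing.
- a linear integrating factor — the linear template holds only trivially here (the unknown is absent, so the coefficient is zero) — the method is not the natural label.
- the exact-equation method — the unknown never enters the equation — exactness holds emptily, with nothing for the method to add.
- separation of variables — separation is only trivially available — with the unknown absent from the slope this is a direct integration, not a separation problem.


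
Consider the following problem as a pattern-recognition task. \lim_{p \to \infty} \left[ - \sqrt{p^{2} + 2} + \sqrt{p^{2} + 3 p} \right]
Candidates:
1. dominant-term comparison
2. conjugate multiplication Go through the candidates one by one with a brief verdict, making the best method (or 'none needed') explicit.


Diagnosis: conjugate multiplication — both pieces blow up but their difference is finite; the conjugate trick rationalizes \sqrt{p^{2} + 3 p} - \sqrt{p^{2} + 2}.
- dominant-term comparison: this is not a rational comparison of growth rates at infinity.
- conjugate multiplication: a fit — the right tool for this form.


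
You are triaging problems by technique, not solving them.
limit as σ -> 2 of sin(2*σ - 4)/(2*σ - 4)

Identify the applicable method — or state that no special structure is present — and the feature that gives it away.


Technique: l'Hôpital's rule (0/0) — the 0/0 form at 2 is the signature situation for l'Hôpital's rule. Known elementary limits would finish this too — the rule just bypasses the case analysis.


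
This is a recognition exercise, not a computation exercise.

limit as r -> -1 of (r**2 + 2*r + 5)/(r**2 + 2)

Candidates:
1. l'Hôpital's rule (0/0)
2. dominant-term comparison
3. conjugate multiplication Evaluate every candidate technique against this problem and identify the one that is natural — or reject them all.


Verdict: no special technique — no vanishing denominator and no indeterminate clash at the point — evaluation is immediate.
- l'Hôpital's rule (0/0) — substituting the point gives a finite value outright — there is no indeterminate clash to repair.
- dominant-term comparison: no dominant power emerges to decide the limit by degree comparison.
- conjugate multiplication: the conjugate move applies to radical differences, which this is not.


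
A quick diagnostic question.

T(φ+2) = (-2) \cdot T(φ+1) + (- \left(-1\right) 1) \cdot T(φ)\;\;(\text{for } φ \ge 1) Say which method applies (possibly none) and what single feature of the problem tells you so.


Diagnosis: the characteristic-root method — constant coefficients and linearity mean the ansatz r^φ reduces it to solving the characteristic polynomial.


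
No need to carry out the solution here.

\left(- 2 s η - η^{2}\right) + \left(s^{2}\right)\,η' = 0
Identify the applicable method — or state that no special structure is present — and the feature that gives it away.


Technique: the homogeneous substitution — scaling s and η together leaves the slope fixed — it depends only on η/s, so substitute the ratio. Rearranged, this also fits the Bernoulli template directly; the homogeneous substitution reads the structure without the rearrangement.


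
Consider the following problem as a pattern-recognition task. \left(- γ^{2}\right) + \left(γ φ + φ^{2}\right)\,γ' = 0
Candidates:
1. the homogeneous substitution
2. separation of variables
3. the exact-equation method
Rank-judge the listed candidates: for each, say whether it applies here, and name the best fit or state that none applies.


Best approach: the homogeneous substitution — scaling φ and γ together leaves the slope fixed — it depends only on γ/φ, so substitute the ratio. With the right rearrangement (exchanging the roles of the variables where needed), this also fits a Bernoulli template; the homogeneous substitution reads the structure directly.
- the homogeneous substitution — applies; the problem has the shape this method handles.
- separation of variables — no division isolates the independent variable from the unknown.
- the exact-equation method — the mixed partial derivatives differ, so the left side is not a total differential.


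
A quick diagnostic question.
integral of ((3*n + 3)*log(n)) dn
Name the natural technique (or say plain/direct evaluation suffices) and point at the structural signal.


Verdict: integration by parts — logs resist antidifferentiation but differentiate beautifully; pair log(n) with the polynomial 3*n + 3 via parts.


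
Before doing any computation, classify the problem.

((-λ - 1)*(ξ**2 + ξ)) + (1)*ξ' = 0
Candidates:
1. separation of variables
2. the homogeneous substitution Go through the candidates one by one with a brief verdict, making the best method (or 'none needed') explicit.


Technique: separation of variables — one side of the product carries the independent variable, the other the unknown — the textbook separation shape. A Bernoulli rewrite would carry it as the equation stands — separating the variables needs no rearrangement either.
- separation of variables — applies; the problem has the shape this method handles.
- the homogeneous substitution — the slope does not depend on the ratio of the variables alone.


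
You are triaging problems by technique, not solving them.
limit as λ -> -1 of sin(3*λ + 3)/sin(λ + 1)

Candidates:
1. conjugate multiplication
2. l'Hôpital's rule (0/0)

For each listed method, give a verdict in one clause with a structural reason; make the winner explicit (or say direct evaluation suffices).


Method: l'Hôpital's rule (0/0) — both numerator and denominator vanish at -1: the genuine 0/0 indeterminate that l'Hôpital exists for. A first-order expansion at the point is an equally standard path; the rule packages it.
- conjugate multiplication: there are no radicals in tension whose conjugate would simplify matters.
- l'Hôpital's rule (0/0) — applies; the problem has the shape this method handles.


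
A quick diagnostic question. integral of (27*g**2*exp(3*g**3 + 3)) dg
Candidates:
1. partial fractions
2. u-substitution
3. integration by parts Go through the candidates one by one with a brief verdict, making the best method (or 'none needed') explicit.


Diagnosis: u-substitution — 27*g**2 matches the derivative of 3*g**3 + 3 up to a constant; with u = 3*g**3 + 3 the whole integrand folds into a function of u alone.
- partial fractions — there is no rational-function structure to decompose.
- u-substitution — a fit — the right tool for this form.
- integration by parts: a polynomial factor is present, but its partner is not an exp, sine, or cosine of a degree-1 argument, nor a logarithm.


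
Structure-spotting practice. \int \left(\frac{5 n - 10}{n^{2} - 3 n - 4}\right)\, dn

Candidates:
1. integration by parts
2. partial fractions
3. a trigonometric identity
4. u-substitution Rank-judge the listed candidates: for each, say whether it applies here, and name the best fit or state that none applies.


Method: partial fractions — a proper rational integrand whose denominator splits into simpler factors — decompose into partial fractions first.
- integration by parts — the integrand does not split as a nonconstant polynomial times an exp, sine, cosine of a linear argument, or logarithm — no polynomial-kernel parts product to differentiate one side of.
- partial fractions — a fit — the right tool for this form.
- a trigonometric identity — with no trigonometric functions present, identity rewriting has no target.
- u-substitution — no subexpression of the integrand pairs with its own derivative as a factor — individual terms may offer their own substitutions, but any change of variable covering the whole integral would have to be constructed from outside the expression.


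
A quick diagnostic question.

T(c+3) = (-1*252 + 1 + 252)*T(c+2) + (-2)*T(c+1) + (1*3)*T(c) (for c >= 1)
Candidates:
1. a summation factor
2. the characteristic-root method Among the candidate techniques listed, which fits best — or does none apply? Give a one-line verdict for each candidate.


Method: the characteristic-root method — no index-dependence in the weights and nothing inhomogeneous: classic characteristic-equation setup.
- a summation factor: the recurrence reaches back more than one step, outside the first-order family a summation factor normalizes.
- the characteristic-root method — applicable, and directly so.


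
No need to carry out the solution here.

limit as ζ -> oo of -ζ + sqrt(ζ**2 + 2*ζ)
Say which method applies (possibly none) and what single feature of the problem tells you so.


Verdict: conjugate multiplication — both pieces blow up but their difference is finite; the conjugate trick rationalizes sqrt(ζ**2 + 2*ζ) - ζ.


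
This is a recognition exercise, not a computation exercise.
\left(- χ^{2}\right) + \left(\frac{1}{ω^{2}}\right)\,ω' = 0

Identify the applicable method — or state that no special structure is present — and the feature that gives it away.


Method: separation of variables — separating collects all ω-dependence with the derivative and leaves all χ-dependence opposite: variables separate. The cross-partial test also passes here (vacuously, each side single-variable); the potential-function route would work, separation is simply more immediate.


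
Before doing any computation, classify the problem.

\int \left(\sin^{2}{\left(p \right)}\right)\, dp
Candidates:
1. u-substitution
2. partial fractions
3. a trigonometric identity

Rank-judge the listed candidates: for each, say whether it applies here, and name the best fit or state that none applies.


Diagnosis: a trigonometric identity — an even power like \sin^{2}{\left(p \right)} flattens under the half-angle identity into first-degree cosines you can integrate directly.
- u-substitution: no subexpression of the integrand pairs with its own derivative as a factor — individual terms may offer their own substitutions, but any change of variable covering the whole integral would have to be constructed from outside the expression.
- partial fractions — the expression is not a ratio of polynomials that decomposes further.
- a trigonometric identity: a fit — the right tool for this form.


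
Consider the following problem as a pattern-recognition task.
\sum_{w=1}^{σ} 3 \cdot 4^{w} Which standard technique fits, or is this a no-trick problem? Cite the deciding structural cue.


Best approach: the geometric series formula — consecutive terms stand in a fixed index-free ratio — the geometric sum formula closes it.


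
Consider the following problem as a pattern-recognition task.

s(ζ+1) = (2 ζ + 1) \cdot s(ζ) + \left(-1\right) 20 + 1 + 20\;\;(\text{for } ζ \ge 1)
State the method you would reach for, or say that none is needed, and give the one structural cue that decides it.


Method: a summation factor — rescale the sequence by the product of the weights 2 ζ + 1 so far — the recurrence collapses to a plain running sum.


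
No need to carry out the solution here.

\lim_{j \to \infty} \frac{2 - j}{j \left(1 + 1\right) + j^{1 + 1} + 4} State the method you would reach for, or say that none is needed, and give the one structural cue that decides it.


Diagnosis: dominant-term comparison — as j grows, only the highest-degree terms matter — compare leading terms and read the limit off. As a single quotient, the ∞/∞ shape would yield to repeated differentiation as well — the growth comparison gets there in one look.


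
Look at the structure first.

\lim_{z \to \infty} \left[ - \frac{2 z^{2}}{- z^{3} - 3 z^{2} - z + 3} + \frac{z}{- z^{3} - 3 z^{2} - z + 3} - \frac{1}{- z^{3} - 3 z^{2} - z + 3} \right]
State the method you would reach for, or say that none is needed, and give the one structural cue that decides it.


Method: dominant-term comparison — divide by the highest power of z present: lower-order terms vanish and the dominant ratio remains. As a single quotient, the ∞/∞ shape would yield to repeated differentiation as well — the growth comparison gets there in one look.


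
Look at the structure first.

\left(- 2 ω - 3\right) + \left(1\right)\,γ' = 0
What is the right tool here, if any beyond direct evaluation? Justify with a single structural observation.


Verdict: no special technique — solved for the derivative, no γ appears — this is antidifferentiation in ω wearing ODE clothing.


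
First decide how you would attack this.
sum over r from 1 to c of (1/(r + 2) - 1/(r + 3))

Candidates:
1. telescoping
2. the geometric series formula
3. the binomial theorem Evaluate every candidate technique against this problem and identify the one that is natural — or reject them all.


Technique: telescoping — this sum is a zipper: each term contributes 1/(r + 2) and removes the next index's value, which the following term puts back, closing term by term.
- telescoping — applies; the problem has the shape this method handles.
- the geometric series formula — consecutive terms are not related by a fixed multiplier.
- the binomial theorem — there is no pair of bases whose matched powers would reassemble into a single binomial power.


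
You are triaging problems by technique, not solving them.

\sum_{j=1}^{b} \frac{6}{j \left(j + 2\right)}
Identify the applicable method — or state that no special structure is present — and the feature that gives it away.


Diagnosis: telescoping — poles of \frac{6}{j \left(j + 2\right)} differ by an integer, the telltale of a telescoping partial-fraction sum.


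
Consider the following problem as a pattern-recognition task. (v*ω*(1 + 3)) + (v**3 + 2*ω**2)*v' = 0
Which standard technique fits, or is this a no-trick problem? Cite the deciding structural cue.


Diagnosis: the exact-equation method — because the two cross partials coincide, the form is conservative as written — recover its potential in (ω, v).


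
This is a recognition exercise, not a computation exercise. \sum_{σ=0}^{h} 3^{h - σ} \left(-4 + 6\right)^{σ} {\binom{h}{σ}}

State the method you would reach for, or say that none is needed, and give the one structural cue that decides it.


Technique: the binomial theorem — terms weighting {\binom{h}{σ}} against matched powers of (-4 + 6) and 3 reassemble into ((-4 + 6) + 3)^h by the binomial theorem.


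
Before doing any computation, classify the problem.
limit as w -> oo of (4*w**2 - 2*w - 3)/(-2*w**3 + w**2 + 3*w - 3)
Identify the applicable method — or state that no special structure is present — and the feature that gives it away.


Method: dominant-term comparison — growth-rate triage: the leading powers of w decide the limit, everything else is noise. Differentiating the expression as a single quotient would eventually settle it as well; matching dominant growth settles it immediately.


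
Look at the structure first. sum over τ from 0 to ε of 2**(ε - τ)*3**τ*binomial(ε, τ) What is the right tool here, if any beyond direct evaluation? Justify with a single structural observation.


Best approach: the binomial theorem — terms weighting binomial(ε, τ) against matched powers of 3 and 2 reassemble into (3 + 2)^ε by the binomial theorem.


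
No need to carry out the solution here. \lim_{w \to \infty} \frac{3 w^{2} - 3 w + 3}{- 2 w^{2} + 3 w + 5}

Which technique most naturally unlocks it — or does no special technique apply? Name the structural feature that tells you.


Diagnosis: dominant-term comparison — divide through by the highest power of w; every lower-order term dies and the dominant terms decide the limit. Viewed as a single quotient this is an ∞/∞ form — an at-infinity application of l'Hôpital's rule would also resolve it; comparing leading growth reads the answer without differentiating.


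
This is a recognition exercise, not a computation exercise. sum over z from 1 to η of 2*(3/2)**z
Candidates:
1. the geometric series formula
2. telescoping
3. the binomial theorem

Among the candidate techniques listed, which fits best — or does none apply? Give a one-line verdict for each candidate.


Best approach: the geometric series formula — each summand is the previous one scaled by 3/2; that constant multiplier is itself the geometric structure.
- the geometric series formula — yes, a natural case for it.
- telescoping: computed from the summand as displayed, the partial sums build up without the pairwise collapse telescoping exploits.
- the binomial theorem — there is no pair of bases whose matched powers would reassemble into a single binomial power.


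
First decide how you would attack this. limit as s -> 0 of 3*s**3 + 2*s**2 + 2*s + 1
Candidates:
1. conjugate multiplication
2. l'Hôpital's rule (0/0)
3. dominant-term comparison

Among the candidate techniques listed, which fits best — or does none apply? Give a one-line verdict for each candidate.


Diagnosis: no special technique — no zero denominators, no indeterminate clash at 0 — substitute and read off the value.
- conjugate multiplication — the conjugate move applies to radical differences, which this is not.
- l'Hôpital's rule (0/0): substituting the point produces a determinate value, not a 0 over 0 clash.
- dominant-term comparison — no dominant power emerges to decide the limit by degree comparison.


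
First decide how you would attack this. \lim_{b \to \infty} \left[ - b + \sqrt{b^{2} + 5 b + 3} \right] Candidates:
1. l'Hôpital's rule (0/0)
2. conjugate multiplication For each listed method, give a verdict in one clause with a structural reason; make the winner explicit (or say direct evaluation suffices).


Best approach: conjugate multiplication — turning the difference into a conjugate-rationalized ratio makes the limit readable.
- l'Hôpital's rule (0/0): the expression is a difference driving to ∞ − ∞, not a 0/0 quotient — there is no ratio for the rule to differentiate.
- conjugate multiplication — a fit — the right tool for this form.


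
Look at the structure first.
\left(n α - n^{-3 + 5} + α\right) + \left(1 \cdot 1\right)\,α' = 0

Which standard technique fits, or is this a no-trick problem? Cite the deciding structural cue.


Best approach: a linear integrating factor — linear in the unknown with genuine forcing: multiply through by the exponential of the integrated coefficient and the left side closes into one derivative.


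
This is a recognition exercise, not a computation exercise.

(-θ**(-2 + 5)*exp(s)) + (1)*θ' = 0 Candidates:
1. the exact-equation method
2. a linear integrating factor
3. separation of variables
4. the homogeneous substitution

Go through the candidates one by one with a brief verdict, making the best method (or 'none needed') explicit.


Diagnosis: separation of variables — one side of the product carries the independent variable, the other the unknown — the textbook separation shape.
- the exact-equation method — no potential function has this form as its differential, as written.
- a linear integrating factor — a nonlinear term in the unknown puts this outside the integrating-factor template.
- separation of variables: yes, a natural case for it.
- the homogeneous substitution — solved for the derivative, the right side changes under joint scaling of the two variables.


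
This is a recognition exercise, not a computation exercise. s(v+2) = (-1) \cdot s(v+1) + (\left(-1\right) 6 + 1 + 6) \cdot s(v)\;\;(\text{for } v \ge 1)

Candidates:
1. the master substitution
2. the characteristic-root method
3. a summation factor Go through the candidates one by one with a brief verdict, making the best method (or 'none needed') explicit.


Verdict: the characteristic-root method — try a geometric ansatz r^v: constant coefficients turn the recurrence into one polynomial equation in r.
- the master substitution: with no divided-index recursive call, reindexing by powers of a base buys nothing.
- the characteristic-root method: a fit — the right tool for this form.
- a summation factor — a summation factor telescopes one-step recursions; this one carries higher-order memory.


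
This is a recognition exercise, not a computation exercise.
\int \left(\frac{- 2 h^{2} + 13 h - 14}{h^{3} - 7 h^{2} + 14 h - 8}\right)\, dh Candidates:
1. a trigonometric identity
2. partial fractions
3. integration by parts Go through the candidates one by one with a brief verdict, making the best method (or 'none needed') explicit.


Method: partial fractions — the denominator h^{3} - 7 h^{2} + 14 h - 8 factors, so the quotient decomposes into elementary partial fractions term by term.
- a trigonometric identity — with no trigonometric functions present, identity rewriting has no target.
- partial fractions: a fit — the right tool for this form.
- integration by parts: the integrand does not split as a nonconstant polynomial times an exp, sine, cosine of a linear argument, or logarithm — no polynomial-kernel parts product to differentiate one side of.


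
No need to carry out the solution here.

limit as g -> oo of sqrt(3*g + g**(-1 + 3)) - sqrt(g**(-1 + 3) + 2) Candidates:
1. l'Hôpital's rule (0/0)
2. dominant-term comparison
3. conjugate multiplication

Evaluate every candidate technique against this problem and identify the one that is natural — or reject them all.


Best approach: conjugate multiplication — turning the difference into a conjugate-rationalized ratio makes the limit readable.
- l'Hôpital's rule (0/0): substitution produces ∞ − ∞ rather than a vanishing quotient; the rule needs a 0/0 ratio to act on.
- dominant-term comparison — this limit is not decided by comparing polynomial growth at infinity.
- conjugate multiplication: a fit — the right tool for this form.


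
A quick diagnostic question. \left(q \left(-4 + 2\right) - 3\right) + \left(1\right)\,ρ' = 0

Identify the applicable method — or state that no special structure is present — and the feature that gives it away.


Technique: no special technique — solved for the derivative, ρ never appears on the right — this is a direct integration in q, not a differential-equations problem at heart.


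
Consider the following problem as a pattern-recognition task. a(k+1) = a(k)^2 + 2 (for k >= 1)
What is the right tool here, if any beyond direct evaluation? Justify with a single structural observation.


Verdict: no special technique — the new term depends nonlinearly on the old ones, which disqualifies every superposition-based technique.


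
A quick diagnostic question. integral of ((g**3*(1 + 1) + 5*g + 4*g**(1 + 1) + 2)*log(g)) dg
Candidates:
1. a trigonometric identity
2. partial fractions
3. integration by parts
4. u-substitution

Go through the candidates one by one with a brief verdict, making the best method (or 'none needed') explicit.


Verdict: integration by parts — with u = log(g) the logarithm disappears after one differentiation, leaving a power-rule integral.
- a trigonometric identity — there is no trigonometric structure at all — the integrand carries no sine or cosine to rewrite.
- partial fractions: there is no rational-function structure to decompose.
- integration by parts: applies; the problem has the shape this method handles.
- u-substitution — no subexpression of the integrand pairs with its own derivative as a factor — individual terms may offer their own substitutions, but any change of variable covering the whole integral would have to be constructed from outside the expression.


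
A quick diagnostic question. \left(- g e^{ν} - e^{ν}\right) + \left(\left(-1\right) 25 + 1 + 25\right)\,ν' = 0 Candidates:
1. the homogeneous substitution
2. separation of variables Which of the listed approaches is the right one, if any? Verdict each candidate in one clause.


Verdict: separation of variables — separating collects all ν-dependence with the derivative and leaves all g-dependence opposite: variables separate.
- the homogeneous substitution — the slope is not a function of the ratio of the variables alone.
- separation of variables: yes, a natural case for it.


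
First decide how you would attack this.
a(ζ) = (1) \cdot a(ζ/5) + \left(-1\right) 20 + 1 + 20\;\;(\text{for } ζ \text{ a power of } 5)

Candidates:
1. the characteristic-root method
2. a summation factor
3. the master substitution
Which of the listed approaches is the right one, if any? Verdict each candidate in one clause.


Method: the master substitution — the argument contracts 5-fold per step: reindex ζ exponentially and solve the linear recurrence in the new index.
- the characteristic-root method — a divided-index call is not the fixed-shift linear shape that characteristic roots solve.
- a summation factor: a divided-index call is outside the fixed-shift first-order family a summation factor normalizes.
- the master substitution — applicable, and directly so.


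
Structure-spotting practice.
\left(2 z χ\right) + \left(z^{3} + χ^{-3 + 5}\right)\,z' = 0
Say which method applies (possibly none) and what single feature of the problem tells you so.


Best approach: the exact-equation method — equality of cross partials is the green light — assemble the potential function term by term.


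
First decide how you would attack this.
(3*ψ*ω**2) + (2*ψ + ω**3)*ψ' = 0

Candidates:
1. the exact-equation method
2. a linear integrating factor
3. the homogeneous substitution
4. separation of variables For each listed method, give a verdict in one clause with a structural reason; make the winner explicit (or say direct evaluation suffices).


Technique: the exact-equation method — checking ∂/∂ψ of 3*ψ*ω**2 against ∂/∂ω of 2*ψ + ω**3: they match — the equation is exact as it stands.
- the exact-equation method — a fit — the right tool for this form.
- a linear integrating factor: the unknown enters nonlinearly (through a power, a denominator, or a transcendental function), which the linear integrating-factor recipe cannot absorb as-is — any repair would come from a preliminary substitution, not the factor.
- the homogeneous substitution: the slope does not depend on the ratio of the variables alone.
- separation of variables — no algebra isolates the independent variable on one side and the unknown on the other.


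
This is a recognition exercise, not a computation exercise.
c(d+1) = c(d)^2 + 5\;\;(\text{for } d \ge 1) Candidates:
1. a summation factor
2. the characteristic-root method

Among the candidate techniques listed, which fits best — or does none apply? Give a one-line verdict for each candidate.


Best approach: no special technique — the unknown enters the rule nonlinearly, not as a weighted sum — no linear method is even well-posed.
- a summation factor — no summation factor applies — the rule is not linear in the sequence values.
- the characteristic-root method: nonlinearity rules out exponential-mode superposition from the start.


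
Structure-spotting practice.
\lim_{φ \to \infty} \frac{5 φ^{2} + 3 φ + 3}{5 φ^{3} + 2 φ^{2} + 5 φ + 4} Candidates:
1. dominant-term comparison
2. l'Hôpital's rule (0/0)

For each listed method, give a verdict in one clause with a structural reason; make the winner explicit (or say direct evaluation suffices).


Diagnosis: dominant-term comparison — as φ grows, only the highest-degree terms matter — compare leading terms and read the limit off.
- dominant-term comparison: yes — fits the structure here.
- l'Hôpital's rule (0/0) — no 0/0 form appears: written as one quotient, top and bottom both grow without bound, and the ratio is decided by their leading terms.


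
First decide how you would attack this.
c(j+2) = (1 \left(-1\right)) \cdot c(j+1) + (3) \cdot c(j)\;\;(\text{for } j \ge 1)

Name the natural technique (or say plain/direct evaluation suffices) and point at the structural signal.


Technique: the characteristic-root method — the recurrence treats every index alike (constant coefficients, no forcing) — precisely the regime where r^j trials close it.


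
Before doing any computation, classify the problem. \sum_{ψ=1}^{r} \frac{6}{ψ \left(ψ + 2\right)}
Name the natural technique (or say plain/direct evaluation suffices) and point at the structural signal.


Diagnosis: telescoping — \frac{6}{ψ \left(ψ + 2\right)} hides a difference of shifted reciprocals — decompose it and the middle of the sum vanishes.
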